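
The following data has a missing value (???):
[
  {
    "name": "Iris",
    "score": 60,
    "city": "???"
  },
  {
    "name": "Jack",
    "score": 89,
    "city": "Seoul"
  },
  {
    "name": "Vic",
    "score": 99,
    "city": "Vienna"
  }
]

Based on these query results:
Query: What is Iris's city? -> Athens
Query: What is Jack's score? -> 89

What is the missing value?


The missing value is Iris's city
From query: Iris's city = Athens

ANSWER: Athens


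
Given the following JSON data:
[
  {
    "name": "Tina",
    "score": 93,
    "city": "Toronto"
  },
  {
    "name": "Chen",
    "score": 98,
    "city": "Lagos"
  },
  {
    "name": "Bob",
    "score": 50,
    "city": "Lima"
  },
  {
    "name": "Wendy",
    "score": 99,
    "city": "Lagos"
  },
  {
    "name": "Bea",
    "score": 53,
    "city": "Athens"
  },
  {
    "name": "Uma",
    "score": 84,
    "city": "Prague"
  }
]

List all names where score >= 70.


Filtering records where score >= 70:
  Tina (score=93) -> YES
  Chen (score=98) -> YES
  Bob (score=50) -> no
  Wendy (score=99) -> YES
  Bea (score=53) -> no
  Uma (score=84) -> YES


ANSWER: Tina, Chen, Wendy, Uma


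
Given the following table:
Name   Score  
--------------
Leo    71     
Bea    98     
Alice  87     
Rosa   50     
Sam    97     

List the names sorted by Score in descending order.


Sorting by Score (descending):
  Bea: 98
  Sam: 97
  Alice: 87
  Leo: 71
  Rosa: 50


ANSWER: Bea, Sam, Alice, Leo, Rosa


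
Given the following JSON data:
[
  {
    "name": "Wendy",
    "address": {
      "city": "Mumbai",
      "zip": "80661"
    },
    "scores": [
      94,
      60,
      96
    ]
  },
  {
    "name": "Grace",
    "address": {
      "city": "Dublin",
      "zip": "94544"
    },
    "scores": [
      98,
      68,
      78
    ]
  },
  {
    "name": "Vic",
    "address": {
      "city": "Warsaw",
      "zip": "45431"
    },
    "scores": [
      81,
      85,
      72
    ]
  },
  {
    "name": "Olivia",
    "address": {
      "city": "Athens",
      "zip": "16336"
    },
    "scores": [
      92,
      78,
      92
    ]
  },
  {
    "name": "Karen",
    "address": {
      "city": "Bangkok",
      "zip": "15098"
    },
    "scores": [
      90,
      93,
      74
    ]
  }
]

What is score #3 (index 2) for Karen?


Path: records[4].scores[2]
Value: 74

ANSWER: 74


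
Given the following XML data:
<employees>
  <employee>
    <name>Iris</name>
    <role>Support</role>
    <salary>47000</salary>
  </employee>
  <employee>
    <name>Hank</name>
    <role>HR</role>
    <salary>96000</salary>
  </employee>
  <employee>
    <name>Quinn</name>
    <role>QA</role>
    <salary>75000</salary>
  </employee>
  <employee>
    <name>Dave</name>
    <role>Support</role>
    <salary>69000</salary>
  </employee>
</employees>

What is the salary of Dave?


Searching for <employee> with <name>Dave</name>
Found at position 4
<salary>69000</salary>

ANSWER: 69000


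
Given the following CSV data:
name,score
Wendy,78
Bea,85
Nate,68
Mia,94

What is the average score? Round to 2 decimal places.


Scores: 78, 85, 68, 94
Sum = 325
Count = 4
Average = 325 / 4 = 81.25

ANSWER: 81.25


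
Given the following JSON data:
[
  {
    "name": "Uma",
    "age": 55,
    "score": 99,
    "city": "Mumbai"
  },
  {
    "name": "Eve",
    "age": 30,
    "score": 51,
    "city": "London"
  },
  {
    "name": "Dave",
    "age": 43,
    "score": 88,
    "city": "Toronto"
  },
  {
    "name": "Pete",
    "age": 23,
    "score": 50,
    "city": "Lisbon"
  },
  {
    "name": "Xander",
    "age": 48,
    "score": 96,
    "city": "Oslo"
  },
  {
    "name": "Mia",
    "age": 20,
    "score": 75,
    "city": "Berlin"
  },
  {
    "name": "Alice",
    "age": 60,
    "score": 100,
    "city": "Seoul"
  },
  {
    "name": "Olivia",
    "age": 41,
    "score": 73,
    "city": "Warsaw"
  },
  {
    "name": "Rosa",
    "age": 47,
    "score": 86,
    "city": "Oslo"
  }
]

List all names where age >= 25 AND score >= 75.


Checking both conditions:
  Uma (age=55, score=99) -> YES
  Eve (age=30, score=51) -> no
  Dave (age=43, score=88) -> YES
  Pete (age=23, score=50) -> no
  Xander (age=48, score=96) -> YES
  Mia (age=20, score=75) -> no
  Alice (age=60, score=100) -> YES
  Olivia (age=41, score=73) -> no
  Rosa (age=47, score=86) -> YES


ANSWER: Uma, Dave, Xander, Alice, Rosa


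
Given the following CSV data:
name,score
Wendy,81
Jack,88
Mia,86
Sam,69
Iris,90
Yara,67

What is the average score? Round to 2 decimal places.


Scores: 81, 88, 86, 69, 90, 67
Sum = 481
Count = 6
Average = 481 / 6 = 80.17

ANSWER: 80.17


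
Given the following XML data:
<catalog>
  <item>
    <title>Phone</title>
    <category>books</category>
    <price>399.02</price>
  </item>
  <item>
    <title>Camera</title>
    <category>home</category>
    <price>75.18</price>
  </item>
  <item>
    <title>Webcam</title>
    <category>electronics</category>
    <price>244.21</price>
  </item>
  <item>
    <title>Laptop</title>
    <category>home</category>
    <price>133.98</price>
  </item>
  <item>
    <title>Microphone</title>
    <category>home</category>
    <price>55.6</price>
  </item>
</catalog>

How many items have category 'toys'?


Scanning <item> elements for <category>toys</category>:
Count: 0

ANSWER: 0


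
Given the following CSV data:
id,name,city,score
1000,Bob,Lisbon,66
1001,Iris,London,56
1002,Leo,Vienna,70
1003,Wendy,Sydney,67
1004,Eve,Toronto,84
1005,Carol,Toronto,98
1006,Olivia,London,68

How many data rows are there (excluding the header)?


Counting rows (excluding header):
Header: id,name,city,score
Data rows: 7

ANSWER: 7


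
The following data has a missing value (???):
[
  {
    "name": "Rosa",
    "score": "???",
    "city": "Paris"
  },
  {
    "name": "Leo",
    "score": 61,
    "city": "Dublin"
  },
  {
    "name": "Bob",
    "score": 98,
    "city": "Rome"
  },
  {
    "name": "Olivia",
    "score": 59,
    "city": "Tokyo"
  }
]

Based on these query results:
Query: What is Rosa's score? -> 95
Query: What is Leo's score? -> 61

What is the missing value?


The missing value is Rosa's score
From query: Rosa's score = 95

ANSWER: 95


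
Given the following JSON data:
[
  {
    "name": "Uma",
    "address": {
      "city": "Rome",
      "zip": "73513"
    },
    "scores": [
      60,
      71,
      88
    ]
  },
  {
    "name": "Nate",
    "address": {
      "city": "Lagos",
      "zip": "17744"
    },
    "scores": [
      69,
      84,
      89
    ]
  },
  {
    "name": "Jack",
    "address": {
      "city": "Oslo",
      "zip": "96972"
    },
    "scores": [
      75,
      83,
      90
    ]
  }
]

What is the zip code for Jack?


Path: records[2].address.zip
Value: 96972

ANSWER: 96972


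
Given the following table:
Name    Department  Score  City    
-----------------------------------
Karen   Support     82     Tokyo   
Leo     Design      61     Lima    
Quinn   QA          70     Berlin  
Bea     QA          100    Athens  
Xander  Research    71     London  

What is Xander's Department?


Row 5: Xander
Department = Research

ANSWER: Research


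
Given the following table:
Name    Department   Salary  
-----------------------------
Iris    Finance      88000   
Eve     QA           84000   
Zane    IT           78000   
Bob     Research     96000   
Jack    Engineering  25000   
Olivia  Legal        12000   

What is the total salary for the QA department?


QA department members:
  Eve: 84000
Total = 84000 = 84000

ANSWER: 84000


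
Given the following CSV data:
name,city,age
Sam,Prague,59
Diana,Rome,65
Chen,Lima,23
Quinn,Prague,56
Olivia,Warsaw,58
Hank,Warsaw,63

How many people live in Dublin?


Scanning city column for 'Dublin':
Total matches: 0

ANSWER: 0


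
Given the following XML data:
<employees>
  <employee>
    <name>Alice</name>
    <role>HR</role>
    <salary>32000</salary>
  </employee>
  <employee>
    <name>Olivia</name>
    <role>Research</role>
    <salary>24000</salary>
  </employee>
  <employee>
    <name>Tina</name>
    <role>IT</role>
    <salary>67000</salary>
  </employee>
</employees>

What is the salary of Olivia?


Searching for <employee> with <name>Olivia</name>
Found at position 2
<salary>24000</salary>

ANSWER: 24000


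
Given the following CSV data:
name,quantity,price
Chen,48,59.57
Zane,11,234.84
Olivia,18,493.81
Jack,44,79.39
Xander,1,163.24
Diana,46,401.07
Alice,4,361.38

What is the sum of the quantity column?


Values in 'quantity' column:
  Row 1: 48
  Row 2: 11
  Row 3: 18
  Row 4: 44
  Row 5: 1
  Row 6: 46
  Row 7: 4
Sum = 48 + 11 + 18 + 44 + 1 + 46 + 4 = 172

ANSWER: 172


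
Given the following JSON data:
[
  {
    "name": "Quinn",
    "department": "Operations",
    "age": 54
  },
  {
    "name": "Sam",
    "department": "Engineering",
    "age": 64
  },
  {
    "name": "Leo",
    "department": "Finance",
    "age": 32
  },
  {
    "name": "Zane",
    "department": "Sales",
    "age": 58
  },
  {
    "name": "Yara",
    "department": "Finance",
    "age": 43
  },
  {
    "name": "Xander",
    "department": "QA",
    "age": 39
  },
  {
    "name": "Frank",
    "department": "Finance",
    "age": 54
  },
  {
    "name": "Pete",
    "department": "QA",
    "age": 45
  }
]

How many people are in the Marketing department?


Scanning records for department = Marketing
  No matches found
Count: 0

ANSWER: 0


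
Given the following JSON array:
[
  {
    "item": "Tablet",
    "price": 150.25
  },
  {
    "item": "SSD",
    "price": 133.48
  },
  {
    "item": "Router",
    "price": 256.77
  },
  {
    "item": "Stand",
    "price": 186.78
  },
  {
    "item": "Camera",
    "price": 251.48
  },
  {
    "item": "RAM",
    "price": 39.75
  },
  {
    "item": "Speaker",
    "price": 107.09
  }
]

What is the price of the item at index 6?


Array index 6 -> Speaker
price = 107.09

ANSWER: 107.09


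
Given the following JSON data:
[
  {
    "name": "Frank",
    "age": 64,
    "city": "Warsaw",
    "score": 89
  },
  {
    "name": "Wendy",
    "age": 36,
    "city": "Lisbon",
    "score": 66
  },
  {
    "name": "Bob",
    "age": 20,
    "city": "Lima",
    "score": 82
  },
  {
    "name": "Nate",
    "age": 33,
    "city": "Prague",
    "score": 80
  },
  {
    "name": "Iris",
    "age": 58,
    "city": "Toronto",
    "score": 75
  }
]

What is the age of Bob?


Looking up record where name = Bob
Record index: 2
Field 'age' = 20

ANSWER: 20


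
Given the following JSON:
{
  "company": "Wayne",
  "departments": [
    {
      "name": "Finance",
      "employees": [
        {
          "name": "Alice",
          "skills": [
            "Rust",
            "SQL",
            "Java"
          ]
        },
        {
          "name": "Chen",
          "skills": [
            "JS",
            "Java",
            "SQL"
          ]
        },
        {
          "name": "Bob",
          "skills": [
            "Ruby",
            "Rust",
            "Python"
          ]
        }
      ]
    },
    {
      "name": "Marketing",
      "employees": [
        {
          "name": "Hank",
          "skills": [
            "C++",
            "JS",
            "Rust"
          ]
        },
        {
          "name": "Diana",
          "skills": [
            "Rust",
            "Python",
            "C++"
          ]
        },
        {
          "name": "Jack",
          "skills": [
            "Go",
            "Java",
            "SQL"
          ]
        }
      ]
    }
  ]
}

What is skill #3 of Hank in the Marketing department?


Path: departments[1].employees[0].skills[2]
Value: Rust

ANSWER: Rust


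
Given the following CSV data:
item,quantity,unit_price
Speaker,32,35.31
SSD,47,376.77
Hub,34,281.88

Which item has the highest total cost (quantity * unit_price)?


Computing row totals:
  Speaker: 1129.92
  SSD: 17708.19
  Hub: 9583.92
Maximum: SSD (17708.19)

ANSWER: SSD


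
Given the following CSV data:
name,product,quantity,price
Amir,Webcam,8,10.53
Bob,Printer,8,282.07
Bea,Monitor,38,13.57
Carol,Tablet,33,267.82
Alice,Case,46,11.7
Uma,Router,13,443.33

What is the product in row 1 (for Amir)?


Row 1: Amir
Column 'product' = Webcam

ANSWER: Webcam


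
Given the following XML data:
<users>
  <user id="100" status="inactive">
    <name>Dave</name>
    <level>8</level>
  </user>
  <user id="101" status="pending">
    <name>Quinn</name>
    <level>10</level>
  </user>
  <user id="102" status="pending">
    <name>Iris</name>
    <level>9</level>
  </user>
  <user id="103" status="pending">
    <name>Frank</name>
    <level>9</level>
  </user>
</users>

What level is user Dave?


Finding user: Dave
<level>8</level>

ANSWER: 8


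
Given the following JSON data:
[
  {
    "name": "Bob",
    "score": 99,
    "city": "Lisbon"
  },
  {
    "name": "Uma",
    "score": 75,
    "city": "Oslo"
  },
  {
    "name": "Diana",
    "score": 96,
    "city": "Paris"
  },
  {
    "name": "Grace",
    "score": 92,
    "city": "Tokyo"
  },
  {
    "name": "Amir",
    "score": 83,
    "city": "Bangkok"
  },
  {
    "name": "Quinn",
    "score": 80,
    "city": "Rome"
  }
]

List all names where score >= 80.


Filtering records where score >= 80:
  Bob (score=99) -> YES
  Uma (score=75) -> no
  Diana (score=96) -> YES
  Grace (score=92) -> YES
  Amir (score=83) -> YES
  Quinn (score=80) -> YES


ANSWER: Bob, Diana, Grace, Amir, Quinn


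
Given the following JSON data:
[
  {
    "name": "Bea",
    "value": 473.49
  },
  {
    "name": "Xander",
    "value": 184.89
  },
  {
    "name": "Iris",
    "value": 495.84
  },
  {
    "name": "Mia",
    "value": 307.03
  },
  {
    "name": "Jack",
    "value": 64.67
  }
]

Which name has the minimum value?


Comparing values:
  Bea: 473.49
  Xander: 184.89
  Iris: 495.84
  Mia: 307.03
  Jack: 64.67
Minimum: Jack (64.67)

ANSWER: Jack


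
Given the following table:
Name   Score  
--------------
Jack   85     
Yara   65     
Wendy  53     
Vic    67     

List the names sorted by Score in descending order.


Sorting by Score (descending):
  Jack: 85
  Vic: 67
  Yara: 65
  Wendy: 53


ANSWER: Jack, Vic, Yara, Wendy


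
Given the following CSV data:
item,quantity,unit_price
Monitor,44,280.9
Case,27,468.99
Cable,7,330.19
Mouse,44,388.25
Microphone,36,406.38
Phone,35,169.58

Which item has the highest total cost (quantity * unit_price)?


Computing row totals:
  Monitor: 12359.6
  Case: 12662.73
  Cable: 2311.33
  Mouse: 17083.0
  Microphone: 14629.68
  Phone: 5935.3
Maximum: Mouse (17083.0)

ANSWER: Mouse


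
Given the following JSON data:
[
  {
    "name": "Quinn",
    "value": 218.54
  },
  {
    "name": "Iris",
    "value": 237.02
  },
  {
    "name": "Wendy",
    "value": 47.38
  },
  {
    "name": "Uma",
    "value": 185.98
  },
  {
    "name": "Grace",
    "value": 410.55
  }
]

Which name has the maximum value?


Comparing values:
  Quinn: 218.54
  Iris: 237.02
  Wendy: 47.38
  Uma: 185.98
  Grace: 410.55
Maximum: Grace (410.55)

ANSWER: Grace


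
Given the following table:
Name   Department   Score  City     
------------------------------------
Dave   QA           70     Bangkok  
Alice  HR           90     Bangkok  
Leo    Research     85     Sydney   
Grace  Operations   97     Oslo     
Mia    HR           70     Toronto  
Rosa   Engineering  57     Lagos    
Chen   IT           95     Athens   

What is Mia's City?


Row 5: Mia
City = Toronto

ANSWER: Toronto


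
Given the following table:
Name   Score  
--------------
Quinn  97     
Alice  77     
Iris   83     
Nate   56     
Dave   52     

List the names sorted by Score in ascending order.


Sorting by Score (ascending):
  Dave: 52
  Nate: 56
  Alice: 77
  Iris: 83
  Quinn: 97


ANSWER: Dave, Nate, Alice, Iris, Quinn


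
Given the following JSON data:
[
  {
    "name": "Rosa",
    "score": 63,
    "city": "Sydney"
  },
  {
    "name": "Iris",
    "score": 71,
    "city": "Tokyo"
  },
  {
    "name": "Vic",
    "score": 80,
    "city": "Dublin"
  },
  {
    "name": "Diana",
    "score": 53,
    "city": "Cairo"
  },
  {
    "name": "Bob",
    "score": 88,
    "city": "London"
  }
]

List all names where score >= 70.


Filtering records where score >= 70:
  Rosa (score=63) -> no
  Iris (score=71) -> YES
  Vic (score=80) -> YES
  Diana (score=53) -> no
  Bob (score=88) -> YES


ANSWER: Iris, Vic, Bob


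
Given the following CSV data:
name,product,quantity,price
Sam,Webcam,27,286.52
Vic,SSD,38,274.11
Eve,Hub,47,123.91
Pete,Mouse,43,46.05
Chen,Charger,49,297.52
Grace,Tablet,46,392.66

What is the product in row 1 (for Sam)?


Row 1: Sam
Column 'product' = Webcam

ANSWER: Webcam


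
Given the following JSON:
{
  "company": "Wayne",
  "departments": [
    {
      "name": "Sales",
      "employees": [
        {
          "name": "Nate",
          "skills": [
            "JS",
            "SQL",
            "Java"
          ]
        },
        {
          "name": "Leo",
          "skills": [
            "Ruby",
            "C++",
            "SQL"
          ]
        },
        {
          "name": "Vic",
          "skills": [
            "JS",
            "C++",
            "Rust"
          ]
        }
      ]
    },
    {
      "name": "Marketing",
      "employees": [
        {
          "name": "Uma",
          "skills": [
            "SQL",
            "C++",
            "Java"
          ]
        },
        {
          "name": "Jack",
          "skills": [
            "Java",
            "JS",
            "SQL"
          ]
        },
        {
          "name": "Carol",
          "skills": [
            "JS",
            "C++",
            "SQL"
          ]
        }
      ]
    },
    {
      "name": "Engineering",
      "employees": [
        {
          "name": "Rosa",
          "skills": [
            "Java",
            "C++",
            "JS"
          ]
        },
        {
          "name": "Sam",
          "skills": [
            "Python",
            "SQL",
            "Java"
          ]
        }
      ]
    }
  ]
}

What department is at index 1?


Path: departments[1].name
Value: Marketing

ANSWER: Marketing


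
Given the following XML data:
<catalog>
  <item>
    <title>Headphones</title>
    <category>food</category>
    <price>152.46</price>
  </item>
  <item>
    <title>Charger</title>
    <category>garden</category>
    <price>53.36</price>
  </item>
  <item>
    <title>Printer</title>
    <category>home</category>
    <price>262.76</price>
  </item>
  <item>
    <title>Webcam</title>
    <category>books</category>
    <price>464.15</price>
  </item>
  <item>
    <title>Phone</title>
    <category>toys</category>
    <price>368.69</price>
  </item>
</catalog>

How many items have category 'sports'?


Scanning <item> elements for <category>sports</category>:
Count: 0

ANSWER: 0


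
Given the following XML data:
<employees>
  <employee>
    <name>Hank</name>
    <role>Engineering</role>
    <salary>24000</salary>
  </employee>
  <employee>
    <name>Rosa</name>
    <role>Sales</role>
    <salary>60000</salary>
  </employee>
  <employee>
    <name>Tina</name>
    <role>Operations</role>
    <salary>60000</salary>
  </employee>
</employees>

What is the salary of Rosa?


Searching for <employee> with <name>Rosa</name>
Found at position 2
<salary>60000</salary>

ANSWER: 60000


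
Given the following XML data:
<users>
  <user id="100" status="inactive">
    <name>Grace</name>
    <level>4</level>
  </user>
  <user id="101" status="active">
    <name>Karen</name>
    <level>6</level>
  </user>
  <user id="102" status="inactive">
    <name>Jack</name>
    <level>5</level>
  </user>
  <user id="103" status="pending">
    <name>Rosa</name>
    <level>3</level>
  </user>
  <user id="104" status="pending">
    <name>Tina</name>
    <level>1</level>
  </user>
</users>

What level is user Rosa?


Finding user: Rosa
<level>3</level>

ANSWER: 3


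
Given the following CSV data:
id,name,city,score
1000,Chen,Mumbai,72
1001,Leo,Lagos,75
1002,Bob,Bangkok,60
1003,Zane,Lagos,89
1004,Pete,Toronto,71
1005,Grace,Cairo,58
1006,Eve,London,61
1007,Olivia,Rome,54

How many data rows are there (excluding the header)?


Counting rows (excluding header):
Header: id,name,city,score
Data rows: 8

ANSWER: 8


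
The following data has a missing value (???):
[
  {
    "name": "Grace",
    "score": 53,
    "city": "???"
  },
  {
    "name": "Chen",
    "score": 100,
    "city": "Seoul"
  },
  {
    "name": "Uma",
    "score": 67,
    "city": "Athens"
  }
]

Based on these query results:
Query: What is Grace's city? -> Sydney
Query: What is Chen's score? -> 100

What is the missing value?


The missing value is Grace's city
From query: Grace's city = Sydney

ANSWER: Sydney


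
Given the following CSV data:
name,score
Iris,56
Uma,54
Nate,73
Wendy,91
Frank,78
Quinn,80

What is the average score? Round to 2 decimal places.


Scores: 56, 54, 73, 91, 78, 80
Sum = 432
Count = 6
Average = 432 / 6 = 72.00

ANSWER: 72.00


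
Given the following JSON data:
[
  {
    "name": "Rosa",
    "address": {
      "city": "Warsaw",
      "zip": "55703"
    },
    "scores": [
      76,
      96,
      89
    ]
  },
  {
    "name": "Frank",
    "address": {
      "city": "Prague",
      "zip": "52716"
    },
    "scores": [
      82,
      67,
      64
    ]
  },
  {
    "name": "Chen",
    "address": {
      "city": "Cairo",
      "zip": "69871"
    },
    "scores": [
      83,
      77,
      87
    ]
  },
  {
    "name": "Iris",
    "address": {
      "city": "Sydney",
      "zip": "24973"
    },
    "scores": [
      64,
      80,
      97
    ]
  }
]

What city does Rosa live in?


Path: records[0].address.city
Value: Warsaw

ANSWER: Warsaw


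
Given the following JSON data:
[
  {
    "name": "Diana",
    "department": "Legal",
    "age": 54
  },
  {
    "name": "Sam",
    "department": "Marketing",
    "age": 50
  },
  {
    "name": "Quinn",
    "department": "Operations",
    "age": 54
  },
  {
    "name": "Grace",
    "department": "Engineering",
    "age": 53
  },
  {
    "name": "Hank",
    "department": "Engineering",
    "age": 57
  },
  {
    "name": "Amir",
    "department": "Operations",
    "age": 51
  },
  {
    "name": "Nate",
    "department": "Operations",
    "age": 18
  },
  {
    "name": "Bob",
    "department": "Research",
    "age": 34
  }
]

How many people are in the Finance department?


Scanning records for department = Finance
  No matches found
Count: 0

ANSWER: 0


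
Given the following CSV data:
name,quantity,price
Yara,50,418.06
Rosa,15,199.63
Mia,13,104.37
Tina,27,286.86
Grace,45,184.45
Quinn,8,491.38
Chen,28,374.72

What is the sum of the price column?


Values in 'price' column:
  Row 1: 418.06
  Row 2: 199.63
  Row 3: 104.37
  Row 4: 286.86
  Row 5: 184.45
  Row 6: 491.38
  Row 7: 374.72
Sum = 418.06 + 199.63 + 104.37 + 286.86 + 184.45 + 491.38 + 374.72 = 2059.47

ANSWER: 2059.47


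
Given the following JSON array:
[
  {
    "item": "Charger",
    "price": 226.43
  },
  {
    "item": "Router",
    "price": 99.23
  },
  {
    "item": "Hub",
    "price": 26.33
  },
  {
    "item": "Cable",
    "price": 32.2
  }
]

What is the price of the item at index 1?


Array index 1 -> Router
price = 99.23

ANSWER: 99.23


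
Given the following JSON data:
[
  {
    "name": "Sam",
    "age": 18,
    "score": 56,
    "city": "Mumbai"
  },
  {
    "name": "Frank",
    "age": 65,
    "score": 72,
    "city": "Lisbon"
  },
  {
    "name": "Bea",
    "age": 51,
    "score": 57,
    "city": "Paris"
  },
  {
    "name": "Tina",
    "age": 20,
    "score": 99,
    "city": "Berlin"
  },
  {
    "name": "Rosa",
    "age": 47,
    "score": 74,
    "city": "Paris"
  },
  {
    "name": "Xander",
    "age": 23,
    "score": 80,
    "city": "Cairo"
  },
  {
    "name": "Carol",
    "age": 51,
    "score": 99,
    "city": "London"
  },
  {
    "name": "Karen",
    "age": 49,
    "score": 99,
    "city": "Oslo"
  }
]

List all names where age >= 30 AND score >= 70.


Checking both conditions:
  Sam (age=18, score=56) -> no
  Frank (age=65, score=72) -> YES
  Bea (age=51, score=57) -> no
  Tina (age=20, score=99) -> no
  Rosa (age=47, score=74) -> YES
  Xander (age=23, score=80) -> no
  Carol (age=51, score=99) -> YES
  Karen (age=49, score=99) -> YES


ANSWER: Frank, Rosa, Carol, Karen


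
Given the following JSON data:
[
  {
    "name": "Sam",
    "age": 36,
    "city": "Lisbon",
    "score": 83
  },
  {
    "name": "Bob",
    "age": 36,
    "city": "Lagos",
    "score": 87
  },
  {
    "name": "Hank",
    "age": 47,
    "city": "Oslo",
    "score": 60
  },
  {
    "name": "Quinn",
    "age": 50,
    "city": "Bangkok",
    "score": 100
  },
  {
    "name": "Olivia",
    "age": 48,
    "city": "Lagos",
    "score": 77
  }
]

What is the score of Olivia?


Looking up record where name = Olivia
Record index: 4
Field 'score' = 77

ANSWER: 77


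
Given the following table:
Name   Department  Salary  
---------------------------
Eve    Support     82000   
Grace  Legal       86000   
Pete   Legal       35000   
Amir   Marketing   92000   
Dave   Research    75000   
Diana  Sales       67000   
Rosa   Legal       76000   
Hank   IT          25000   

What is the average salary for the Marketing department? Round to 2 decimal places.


Marketing department members:
  Amir: 92000
Sum = 92000
Count = 1
Average = 92000 / 1 = 92000.00

ANSWER: 92000.00


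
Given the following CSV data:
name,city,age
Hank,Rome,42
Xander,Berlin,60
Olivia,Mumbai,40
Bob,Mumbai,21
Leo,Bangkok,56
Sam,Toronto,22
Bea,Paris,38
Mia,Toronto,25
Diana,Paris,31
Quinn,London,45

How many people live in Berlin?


Scanning city column for 'Berlin':
  Row 2: Xander -> MATCH
Total matches: 1

ANSWER: 1


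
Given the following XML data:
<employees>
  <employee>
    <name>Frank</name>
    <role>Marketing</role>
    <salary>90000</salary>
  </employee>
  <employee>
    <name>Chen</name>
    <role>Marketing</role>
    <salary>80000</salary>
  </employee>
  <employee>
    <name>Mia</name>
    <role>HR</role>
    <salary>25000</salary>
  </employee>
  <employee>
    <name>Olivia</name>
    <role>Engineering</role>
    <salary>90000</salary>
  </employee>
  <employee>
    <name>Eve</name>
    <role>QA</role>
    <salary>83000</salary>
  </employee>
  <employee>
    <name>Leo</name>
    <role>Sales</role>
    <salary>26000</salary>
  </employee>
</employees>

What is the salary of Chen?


Searching for <employee> with <name>Chen</name>
Found at position 2
<salary>80000</salary>

ANSWER: 80000


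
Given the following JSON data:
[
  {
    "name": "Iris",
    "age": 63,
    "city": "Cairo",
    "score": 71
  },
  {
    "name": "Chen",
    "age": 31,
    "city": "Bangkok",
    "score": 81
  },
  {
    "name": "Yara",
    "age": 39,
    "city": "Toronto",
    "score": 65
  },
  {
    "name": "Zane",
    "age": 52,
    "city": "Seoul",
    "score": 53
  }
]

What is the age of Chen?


Looking up record where name = Chen
Record index: 1
Field 'age' = 31

ANSWER: 31


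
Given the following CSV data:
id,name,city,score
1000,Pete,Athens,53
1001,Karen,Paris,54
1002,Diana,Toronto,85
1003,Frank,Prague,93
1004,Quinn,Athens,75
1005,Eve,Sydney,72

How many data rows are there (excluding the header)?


Counting rows (excluding header):
Header: id,name,city,score
Data rows: 6

ANSWER: 6


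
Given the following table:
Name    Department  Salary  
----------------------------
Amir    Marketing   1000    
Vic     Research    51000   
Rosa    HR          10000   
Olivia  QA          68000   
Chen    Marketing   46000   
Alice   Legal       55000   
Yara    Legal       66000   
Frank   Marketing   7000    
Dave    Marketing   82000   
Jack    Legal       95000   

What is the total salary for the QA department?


QA department members:
  Olivia: 68000
Total = 68000 = 68000

ANSWER: 68000


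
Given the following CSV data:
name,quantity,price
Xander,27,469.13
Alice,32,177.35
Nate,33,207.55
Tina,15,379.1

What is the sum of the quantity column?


Values in 'quantity' column:
  Row 1: 27
  Row 2: 32
  Row 3: 33
  Row 4: 15
Sum = 27 + 32 + 33 + 15 = 107

ANSWER: 107


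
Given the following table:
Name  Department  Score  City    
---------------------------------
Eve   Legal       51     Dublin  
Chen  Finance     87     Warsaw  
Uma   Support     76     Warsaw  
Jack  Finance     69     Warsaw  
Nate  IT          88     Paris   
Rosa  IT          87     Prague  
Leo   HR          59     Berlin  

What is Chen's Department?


Row 2: Chen
Department = Finance

ANSWER: Finance


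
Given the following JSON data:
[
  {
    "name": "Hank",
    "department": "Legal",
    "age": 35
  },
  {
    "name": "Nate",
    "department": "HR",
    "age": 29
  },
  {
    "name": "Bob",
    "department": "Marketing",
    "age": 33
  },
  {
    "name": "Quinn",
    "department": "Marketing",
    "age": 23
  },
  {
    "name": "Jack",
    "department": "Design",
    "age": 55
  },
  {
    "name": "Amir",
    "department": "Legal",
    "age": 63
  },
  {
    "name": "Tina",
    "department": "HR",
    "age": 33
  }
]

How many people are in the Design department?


Scanning records for department = Design
  Record 4: Jack
Count: 1

ANSWER: 1


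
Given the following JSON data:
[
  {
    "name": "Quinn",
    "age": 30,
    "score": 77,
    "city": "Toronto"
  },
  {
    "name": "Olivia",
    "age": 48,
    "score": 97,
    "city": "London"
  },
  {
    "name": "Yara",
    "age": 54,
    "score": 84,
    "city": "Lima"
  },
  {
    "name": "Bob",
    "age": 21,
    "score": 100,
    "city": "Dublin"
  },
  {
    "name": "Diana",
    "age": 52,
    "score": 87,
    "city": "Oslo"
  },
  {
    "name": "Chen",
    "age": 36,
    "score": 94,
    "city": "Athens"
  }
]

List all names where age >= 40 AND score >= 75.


Checking both conditions:
  Quinn (age=30, score=77) -> no
  Olivia (age=48, score=97) -> YES
  Yara (age=54, score=84) -> YES
  Bob (age=21, score=100) -> no
  Diana (age=52, score=87) -> YES
  Chen (age=36, score=94) -> no


ANSWER: Olivia, Yara, Diana


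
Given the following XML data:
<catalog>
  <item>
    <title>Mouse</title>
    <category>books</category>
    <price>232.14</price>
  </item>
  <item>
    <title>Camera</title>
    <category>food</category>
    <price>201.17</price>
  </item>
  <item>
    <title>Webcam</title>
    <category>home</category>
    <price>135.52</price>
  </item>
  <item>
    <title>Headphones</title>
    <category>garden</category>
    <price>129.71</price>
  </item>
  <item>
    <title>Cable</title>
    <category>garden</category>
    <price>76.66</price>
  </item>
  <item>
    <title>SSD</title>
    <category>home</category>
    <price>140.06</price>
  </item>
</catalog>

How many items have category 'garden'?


Scanning <item> elements for <category>garden</category>:
  Item 4: Headphones -> MATCH
  Item 5: Cable -> MATCH
Count: 2

ANSWER: 2


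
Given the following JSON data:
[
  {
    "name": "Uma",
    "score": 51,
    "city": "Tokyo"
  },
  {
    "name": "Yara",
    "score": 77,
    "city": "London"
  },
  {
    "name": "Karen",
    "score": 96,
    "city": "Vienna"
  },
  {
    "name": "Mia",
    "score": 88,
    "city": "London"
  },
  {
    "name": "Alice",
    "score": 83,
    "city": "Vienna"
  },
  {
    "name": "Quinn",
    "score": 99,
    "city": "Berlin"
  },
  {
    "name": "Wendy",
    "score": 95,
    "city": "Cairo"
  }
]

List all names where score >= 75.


Filtering records where score >= 75:
  Uma (score=51) -> no
  Yara (score=77) -> YES
  Karen (score=96) -> YES
  Mia (score=88) -> YES
  Alice (score=83) -> YES
  Quinn (score=99) -> YES
  Wendy (score=95) -> YES


ANSWER: Yara, Karen, Mia, Alice, Quinn, Wendy


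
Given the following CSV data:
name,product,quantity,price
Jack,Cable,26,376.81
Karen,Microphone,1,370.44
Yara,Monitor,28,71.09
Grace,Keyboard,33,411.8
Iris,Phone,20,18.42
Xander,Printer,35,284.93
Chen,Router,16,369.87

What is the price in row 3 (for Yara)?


Row 3: Yara
Column 'price' = 71.09

ANSWER: 71.09


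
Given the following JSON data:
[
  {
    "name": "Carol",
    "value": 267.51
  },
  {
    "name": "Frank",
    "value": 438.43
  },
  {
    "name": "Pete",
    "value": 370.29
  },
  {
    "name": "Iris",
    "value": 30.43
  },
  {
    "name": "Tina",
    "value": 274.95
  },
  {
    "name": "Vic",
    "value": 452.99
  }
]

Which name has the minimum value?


Comparing values:
  Carol: 267.51
  Frank: 438.43
  Pete: 370.29
  Iris: 30.43
  Tina: 274.95
  Vic: 452.99
Minimum: Iris (30.43)

ANSWER: Iris


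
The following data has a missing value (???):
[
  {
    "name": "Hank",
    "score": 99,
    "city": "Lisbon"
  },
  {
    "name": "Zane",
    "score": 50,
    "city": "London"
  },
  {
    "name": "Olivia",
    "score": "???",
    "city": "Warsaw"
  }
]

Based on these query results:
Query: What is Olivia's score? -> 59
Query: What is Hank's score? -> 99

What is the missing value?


The missing value is Olivia's score
From query: Olivia's score = 59

ANSWER: 59


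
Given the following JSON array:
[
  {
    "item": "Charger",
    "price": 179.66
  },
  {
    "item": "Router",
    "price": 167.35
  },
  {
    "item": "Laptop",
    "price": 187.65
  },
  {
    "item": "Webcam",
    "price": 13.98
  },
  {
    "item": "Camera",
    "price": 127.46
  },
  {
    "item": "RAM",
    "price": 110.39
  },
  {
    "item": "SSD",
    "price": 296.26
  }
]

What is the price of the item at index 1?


Array index 1 -> Router
price = 167.35

ANSWER: 167.35


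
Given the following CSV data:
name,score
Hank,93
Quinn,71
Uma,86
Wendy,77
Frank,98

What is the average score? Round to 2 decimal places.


Scores: 93, 71, 86, 77, 98
Sum = 425
Count = 5
Average = 425 / 5 = 85.00

ANSWER: 85.00


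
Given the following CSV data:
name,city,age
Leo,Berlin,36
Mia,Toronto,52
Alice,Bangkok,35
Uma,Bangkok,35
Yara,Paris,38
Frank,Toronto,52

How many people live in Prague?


Scanning city column for 'Prague':
Total matches: 0

ANSWER: 0


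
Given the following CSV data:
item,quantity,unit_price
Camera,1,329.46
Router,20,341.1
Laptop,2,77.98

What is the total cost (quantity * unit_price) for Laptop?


Row: Laptop
quantity = 2
unit_price = 77.98
total = 2 * 77.98 = 155.96

ANSWER: 155.96


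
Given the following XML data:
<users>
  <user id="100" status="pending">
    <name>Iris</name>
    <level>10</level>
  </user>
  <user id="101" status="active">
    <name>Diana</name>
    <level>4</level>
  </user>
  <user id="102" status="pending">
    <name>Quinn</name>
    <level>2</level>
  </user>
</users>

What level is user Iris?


Finding user: Iris
<level>10</level>

ANSWER: 10


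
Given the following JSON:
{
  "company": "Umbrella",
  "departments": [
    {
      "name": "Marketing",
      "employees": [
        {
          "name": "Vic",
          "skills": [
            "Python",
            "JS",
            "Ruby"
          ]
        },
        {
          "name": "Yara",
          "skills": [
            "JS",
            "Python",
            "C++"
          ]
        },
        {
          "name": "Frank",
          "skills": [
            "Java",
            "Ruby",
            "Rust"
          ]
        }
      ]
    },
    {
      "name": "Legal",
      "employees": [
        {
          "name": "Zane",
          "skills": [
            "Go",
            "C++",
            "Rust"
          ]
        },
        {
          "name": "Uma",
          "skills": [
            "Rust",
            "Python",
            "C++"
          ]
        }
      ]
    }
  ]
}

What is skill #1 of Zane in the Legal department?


Path: departments[1].employees[0].skills[0]
Value: Go

ANSWER: Go


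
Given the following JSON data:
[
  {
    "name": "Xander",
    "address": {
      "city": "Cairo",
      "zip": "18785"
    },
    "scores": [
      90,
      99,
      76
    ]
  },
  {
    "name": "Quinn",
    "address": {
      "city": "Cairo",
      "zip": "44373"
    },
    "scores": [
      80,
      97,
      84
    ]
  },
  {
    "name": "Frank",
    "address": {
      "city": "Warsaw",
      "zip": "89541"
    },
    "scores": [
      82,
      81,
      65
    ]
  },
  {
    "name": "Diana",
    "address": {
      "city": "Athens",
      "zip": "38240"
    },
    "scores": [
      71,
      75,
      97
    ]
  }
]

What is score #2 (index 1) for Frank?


Path: records[2].scores[1]
Value: 81

ANSWER: 81


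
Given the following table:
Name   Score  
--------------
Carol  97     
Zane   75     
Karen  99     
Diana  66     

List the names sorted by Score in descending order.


Sorting by Score (descending):
  Karen: 99
  Carol: 97
  Zane: 75
  Diana: 66


ANSWER: Karen, Carol, Zane, Diana


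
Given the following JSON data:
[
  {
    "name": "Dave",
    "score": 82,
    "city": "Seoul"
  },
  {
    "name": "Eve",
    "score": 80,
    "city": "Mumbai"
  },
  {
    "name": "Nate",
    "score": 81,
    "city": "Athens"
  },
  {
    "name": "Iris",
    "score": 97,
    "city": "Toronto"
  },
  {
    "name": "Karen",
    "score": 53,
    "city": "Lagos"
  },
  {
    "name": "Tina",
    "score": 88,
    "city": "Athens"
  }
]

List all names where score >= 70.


Filtering records where score >= 70:
  Dave (score=82) -> YES
  Eve (score=80) -> YES
  Nate (score=81) -> YES
  Iris (score=97) -> YES
  Karen (score=53) -> no
  Tina (score=88) -> YES


ANSWER: Dave, Eve, Nate, Iris, Tina


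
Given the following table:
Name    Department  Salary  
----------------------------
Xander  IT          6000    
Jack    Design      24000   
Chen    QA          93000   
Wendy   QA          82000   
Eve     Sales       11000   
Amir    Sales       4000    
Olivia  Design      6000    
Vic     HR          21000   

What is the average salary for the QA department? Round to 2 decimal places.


QA department members:
  Chen: 93000
  Wendy: 82000
Sum = 175000
Count = 2
Average = 175000 / 2 = 87500.00

ANSWER: 87500.00


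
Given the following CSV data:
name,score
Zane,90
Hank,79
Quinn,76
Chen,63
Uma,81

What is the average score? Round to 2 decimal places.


Scores: 90, 79, 76, 63, 81
Sum = 389
Count = 5
Average = 389 / 5 = 77.80

ANSWER: 77.80


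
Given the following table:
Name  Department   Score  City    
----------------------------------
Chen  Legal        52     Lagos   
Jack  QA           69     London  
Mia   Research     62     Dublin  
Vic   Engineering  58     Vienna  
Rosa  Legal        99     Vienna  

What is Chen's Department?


Row 1: Chen
Department = Legal

ANSWER: Legal


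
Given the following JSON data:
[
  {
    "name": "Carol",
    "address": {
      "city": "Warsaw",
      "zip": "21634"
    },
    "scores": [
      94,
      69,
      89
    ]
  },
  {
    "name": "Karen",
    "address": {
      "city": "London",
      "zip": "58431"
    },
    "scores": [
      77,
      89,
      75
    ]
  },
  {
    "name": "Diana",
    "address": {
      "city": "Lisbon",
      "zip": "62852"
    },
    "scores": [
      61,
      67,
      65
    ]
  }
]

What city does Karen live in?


Path: records[1].address.city
Value: London

ANSWER: London


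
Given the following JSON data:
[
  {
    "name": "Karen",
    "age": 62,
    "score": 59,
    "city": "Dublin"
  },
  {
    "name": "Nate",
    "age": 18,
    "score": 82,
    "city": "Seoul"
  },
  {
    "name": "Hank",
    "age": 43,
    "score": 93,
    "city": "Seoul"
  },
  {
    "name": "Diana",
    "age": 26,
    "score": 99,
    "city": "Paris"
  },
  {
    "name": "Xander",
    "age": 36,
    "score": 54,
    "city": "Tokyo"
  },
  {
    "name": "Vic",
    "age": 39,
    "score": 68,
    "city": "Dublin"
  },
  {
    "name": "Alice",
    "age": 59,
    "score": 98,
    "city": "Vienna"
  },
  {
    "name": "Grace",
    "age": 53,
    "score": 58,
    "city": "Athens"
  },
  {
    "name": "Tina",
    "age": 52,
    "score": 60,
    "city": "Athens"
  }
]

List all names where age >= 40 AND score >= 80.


Checking both conditions:
  Karen (age=62, score=59) -> no
  Nate (age=18, score=82) -> no
  Hank (age=43, score=93) -> YES
  Diana (age=26, score=99) -> no
  Xander (age=36, score=54) -> no
  Vic (age=39, score=68) -> no
  Alice (age=59, score=98) -> YES
  Grace (age=53, score=58) -> no
  Tina (age=52, score=60) -> no


ANSWER: Hank, Alice
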